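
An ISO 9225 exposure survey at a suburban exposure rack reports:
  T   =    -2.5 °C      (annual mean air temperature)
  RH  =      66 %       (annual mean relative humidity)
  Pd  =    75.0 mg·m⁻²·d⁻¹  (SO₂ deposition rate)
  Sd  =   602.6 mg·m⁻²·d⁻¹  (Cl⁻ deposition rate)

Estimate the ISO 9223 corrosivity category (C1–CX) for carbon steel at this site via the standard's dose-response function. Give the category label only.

C4

carbon steel: f(T) = +0.150·(T−10) [T≤10 °C] = -1.8750
  sulphur-dioxide contribution → 9.593 μm/a
  chloride contribution → 43.12 μm/a
  total first-year rate 52.71 μm/a
ISO 9223 Table 2 (carbon steel): 50 < 52.7 ≤ 80 μm/a ⇒ C4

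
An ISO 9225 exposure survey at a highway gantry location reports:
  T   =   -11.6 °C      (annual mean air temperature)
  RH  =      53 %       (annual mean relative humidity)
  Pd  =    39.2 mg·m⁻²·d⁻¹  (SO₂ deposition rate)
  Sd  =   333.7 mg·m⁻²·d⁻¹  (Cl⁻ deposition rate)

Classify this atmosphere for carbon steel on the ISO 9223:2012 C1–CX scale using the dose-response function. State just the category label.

C2

carbon steel: T≤10 °C ⇒ hinge +0.150·(-11.6−10) = -3.2400
  Pd branch = 1.77·Pd^0.52·e^(0.02·RH+f) = 1.348 μm/a
  Sd branch = 0.102·Sd^0.62·e^(0.033·RH+0.04·T) = 13.53 μm/a
  sum: 1.348 + 13.53 → r_corr = 14.87 μm/a
Category bounds: 1.3…25 μm/a bracket r_corr ⇒ C2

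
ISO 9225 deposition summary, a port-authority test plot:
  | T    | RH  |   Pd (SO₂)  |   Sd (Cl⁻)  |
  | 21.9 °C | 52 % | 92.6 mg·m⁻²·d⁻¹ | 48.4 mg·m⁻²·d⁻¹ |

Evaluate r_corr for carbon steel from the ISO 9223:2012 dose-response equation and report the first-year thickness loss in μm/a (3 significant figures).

r_corr = 42.8 μm/a

carbon steel: temperature factor f = -0.054·(11.9) = -0.6426
  Pd branch = 1.77·Pd^0.52·e^(0.02·RH+f) = 27.75 μm/a
  Sd branch = 0.102·Sd^0.62·e^(0.033·RH+0.04·T) = 15.1 μm/a
  sum: 27.75 + 15.1 → r_corr = 42.84 μm/a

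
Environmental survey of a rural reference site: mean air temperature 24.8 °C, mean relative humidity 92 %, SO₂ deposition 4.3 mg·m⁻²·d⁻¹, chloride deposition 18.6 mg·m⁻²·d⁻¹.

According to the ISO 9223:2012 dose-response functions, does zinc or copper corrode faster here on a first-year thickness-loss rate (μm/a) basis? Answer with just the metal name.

zinc: f(T) = -0.071·(T−10) [T>10 °C] = -1.0508
  Pd branch = 0.0129·Pd^0.44·e^(0.046·RH+f) = 0.5901 μm/a
  Cl⁻ term: 0.0175·18.6^0.57·exp(0.008·92+0.085·24.8) = 1.591
  sum: 0.5901 + 1.591 → r_corr = 2.182 μm/a
copper: temperature factor f = -0.080·(14.8) = -1.1840
  Pd branch = 0.0053·Pd^0.26·e^(0.059·RH+f) = 0.5397 μm/a
  Cl⁻ term: 0.01025·18.6^0.27·exp(0.036·92+0.049·24.8) = 2.088
  r_corr = 0.5397 + 2.088 = 2.627 μm/a
Ordering by μm/a: copper (2.63) > zinc (2.18)

copper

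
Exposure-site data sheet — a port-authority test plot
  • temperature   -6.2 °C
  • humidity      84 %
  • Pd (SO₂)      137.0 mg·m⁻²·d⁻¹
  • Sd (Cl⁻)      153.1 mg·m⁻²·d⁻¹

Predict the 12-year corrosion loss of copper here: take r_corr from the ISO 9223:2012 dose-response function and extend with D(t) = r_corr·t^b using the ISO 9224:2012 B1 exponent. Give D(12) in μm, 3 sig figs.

D(12) = 5.02 μm

copper: T≤10 °C ⇒ hinge +0.126·(-6.2−10) = -2.0412
  Pd branch = 0.0053·Pd^0.26·e^(0.059·RH+f) = 0.3513 μm/a
  Sd branch = 0.01025·Sd^0.27·e^(0.036·RH+0.049·T) = 0.6054 μm/a
  r_corr = 0.3513 + 0.6054 = 0.9567 μm/a
Power-law: D(12) = r_corr · 12^0.667
  D(12) = 0.9567 × 12^0.667 = 0.9567 × 5.246 = 5.019 μm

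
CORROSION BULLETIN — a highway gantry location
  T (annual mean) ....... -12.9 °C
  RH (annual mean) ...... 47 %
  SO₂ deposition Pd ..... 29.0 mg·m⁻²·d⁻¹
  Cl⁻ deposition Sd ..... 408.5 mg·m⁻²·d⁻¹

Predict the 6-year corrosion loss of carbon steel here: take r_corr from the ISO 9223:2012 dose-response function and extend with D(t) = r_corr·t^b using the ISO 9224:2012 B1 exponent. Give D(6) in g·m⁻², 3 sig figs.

D(6) = 256 g·m⁻²

carbon steel: T≤10 °C ⇒ hinge +0.150·(-12.9−10) = -3.4350
  sulphur-dioxide contribution → 0.8411 μm/a
  chloride contribution → 11.94 μm/a
  total first-year rate 12.78 μm/a
ISO 9224: D(t) = r_corr · t^b with b = 0.523 (carbon steel, B1)
  D(6) = 12.78 × 6^0.523 = 12.78 × 2.553 = 32.63 μm
  Mass loss = 32.63 μm × 7.85 g/cm³ = 256.1 g·m⁻²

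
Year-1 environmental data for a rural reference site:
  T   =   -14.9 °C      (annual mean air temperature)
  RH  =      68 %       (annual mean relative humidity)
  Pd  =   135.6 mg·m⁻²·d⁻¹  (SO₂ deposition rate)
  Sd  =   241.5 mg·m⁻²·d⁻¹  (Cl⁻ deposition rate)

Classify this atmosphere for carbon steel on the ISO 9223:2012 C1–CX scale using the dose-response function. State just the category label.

carbon steel: f(T) = +0.150·(T−10) [T≤10 °C] = -3.7350
  sulphur-dioxide contribution → 2.115 μm/a
  chloride contribution → 15.91 μm/a
  total first-year rate 18.03 μm/a
ISO 9223 Table 2 (carbon steel): 1.3 < 18 ≤ 25 μm/a ⇒ C2

C2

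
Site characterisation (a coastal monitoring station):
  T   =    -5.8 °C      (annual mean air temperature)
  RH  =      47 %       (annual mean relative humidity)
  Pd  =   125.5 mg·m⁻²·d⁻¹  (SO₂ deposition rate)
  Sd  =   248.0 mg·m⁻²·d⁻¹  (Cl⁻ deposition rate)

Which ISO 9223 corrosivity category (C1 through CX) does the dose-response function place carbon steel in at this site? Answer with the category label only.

C2

carbon steel: f(T) = +0.150·(T−10) [T≤10 °C] = -2.3700
  Pd branch = 1.77·Pd^0.52·e^(0.02·RH+f) = 5.227 μm/a
  Sd branch = 0.102·Sd^0.62·e^(0.033·RH+0.04·T) = 11.64 μm/a
  r_corr = 5.227 + 11.64 = 16.87 μm/a
16.9 μm/a falls in (1.3, 25] for carbon steel → category C2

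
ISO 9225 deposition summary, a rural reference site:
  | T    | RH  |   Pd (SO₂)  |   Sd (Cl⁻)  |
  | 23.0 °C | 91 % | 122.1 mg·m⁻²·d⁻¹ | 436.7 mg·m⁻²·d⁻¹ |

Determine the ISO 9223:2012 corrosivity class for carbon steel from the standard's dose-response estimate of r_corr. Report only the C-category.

CX

carbon steel: T>10 °C ⇒ hinge -0.054·(23.0−10) = -0.7020
  sulphur-dioxide contribution → 65.86 μm/a
  chloride contribution → 223.5 μm/a
  total first-year rate 289.3 μm/a
ISO 9223 Table 2 (carbon steel): 200 < 289 ≤ 700 μm/a ⇒ CX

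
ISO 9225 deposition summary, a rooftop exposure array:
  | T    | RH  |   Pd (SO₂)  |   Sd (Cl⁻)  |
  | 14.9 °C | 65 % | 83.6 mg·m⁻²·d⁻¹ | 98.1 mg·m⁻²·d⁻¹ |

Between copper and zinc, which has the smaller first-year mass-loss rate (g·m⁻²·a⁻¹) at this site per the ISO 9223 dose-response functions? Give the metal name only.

copper

copper: f(T) = -0.080·(T−10) [T>10 °C] = -0.3920
  SO₂ term: 0.0053·83.6^0.26·exp(0.059·65-0.3920) = 0.524
  Sd branch = 0.01025·Sd^0.27·e^(0.036·RH+0.049·T) = 0.7617 μm/a
  sum: 0.524 + 0.7617 → r_corr = 1.286 μm/a
  mass loss = 1.286 μm/a × 8.96 g/cm³ = 11.52 g·m⁻²·a⁻¹
zinc: temperature factor f = -0.071·(4.9) = -0.3479
  Pd branch = 0.0129·Pd^0.44·e^(0.046·RH+f) = 1.27 μm/a
  Sd branch = 0.0175·Sd^0.57·e^(0.008·RH+0.085·T) = 1.426 μm/a
  sum: 1.27 + 1.426 → r_corr = 2.696 μm/a
  mass loss = 2.696 μm/a × 7.14 g/cm³ = 19.25 g·m⁻²·a⁻¹
Ordering by g·m⁻²·a⁻¹: zinc (19.3) > copper (11.5)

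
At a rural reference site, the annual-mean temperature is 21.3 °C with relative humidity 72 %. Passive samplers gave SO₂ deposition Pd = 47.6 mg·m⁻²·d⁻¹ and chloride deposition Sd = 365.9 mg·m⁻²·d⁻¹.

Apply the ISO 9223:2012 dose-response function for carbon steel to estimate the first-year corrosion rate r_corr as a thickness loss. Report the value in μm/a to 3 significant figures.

r_corr = 130 μm/a

carbon steel: T>10 °C ⇒ hinge -0.054·(21.3−10) = -0.6102
  Pd branch = 1.77·Pd^0.52·e^(0.02·RH+f) = 30.25 μm/a
  Cl⁻ term: 0.102·365.9^0.62·exp(0.033·72+0.04·21.3) = 99.95
  sum: 30.25 + 99.95 → r_corr = 130.2 μm/a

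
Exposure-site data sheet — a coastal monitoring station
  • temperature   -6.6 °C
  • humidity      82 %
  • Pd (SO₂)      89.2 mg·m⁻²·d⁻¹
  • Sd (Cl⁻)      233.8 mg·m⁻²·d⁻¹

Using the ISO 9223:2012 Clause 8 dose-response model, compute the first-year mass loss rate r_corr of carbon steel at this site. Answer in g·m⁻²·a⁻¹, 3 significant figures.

r_corr = 332 g·m⁻²·a⁻¹

carbon steel: T≤10 °C ⇒ hinge +0.150·(-6.6−10) = -2.4900
  SO₂ term: 1.77·89.2^0.52·exp(0.02·82-2.4900) = 7.817
  Cl⁻ term: 0.102·233.8^0.62·exp(0.033·82+0.04·-6.6) = 34.5
  sum: 7.817 + 34.5 → r_corr = 42.32 μm/a
Convert to mass loss: 42.32 μm/a × 7.85 g/cm³ = 332.2 g·m⁻²·a⁻¹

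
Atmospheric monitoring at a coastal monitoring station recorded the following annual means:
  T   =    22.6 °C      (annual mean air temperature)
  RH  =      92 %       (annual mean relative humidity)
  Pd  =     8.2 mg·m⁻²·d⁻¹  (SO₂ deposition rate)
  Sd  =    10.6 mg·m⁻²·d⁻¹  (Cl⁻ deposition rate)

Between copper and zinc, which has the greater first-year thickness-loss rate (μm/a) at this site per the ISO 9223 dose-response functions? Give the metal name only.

copper: temperature factor f = -0.080·(12.6) = -1.0080
  Pd branch = 0.0053·Pd^0.26·e^(0.059·RH+f) = 0.7611 μm/a
  Sd branch = 0.01025·Sd^0.27·e^(0.036·RH+0.049·T) = 1.61 μm/a
  sum: 0.7611 + 1.61 → r_corr = 2.371 μm/a
zinc: T>10 °C ⇒ hinge -0.071·(22.6−10) = -0.8946
  SO₂ term: 0.0129·8.2^0.44·exp(0.046·92-0.8946) = 0.9164
  Cl⁻ term: 0.0175·10.6^0.57·exp(0.008·92+0.085·22.6) = 0.958
  sum: 0.9164 + 0.958 → r_corr = 1.874 μm/a
Ordering by μm/a: copper (2.37) > zinc (1.87)

copper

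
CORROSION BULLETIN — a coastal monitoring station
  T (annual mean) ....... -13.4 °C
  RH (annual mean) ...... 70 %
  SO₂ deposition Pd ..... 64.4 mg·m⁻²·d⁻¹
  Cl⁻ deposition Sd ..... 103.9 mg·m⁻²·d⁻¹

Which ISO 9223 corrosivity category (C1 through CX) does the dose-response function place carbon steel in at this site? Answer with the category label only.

carbon steel: T≤10 °C ⇒ hinge +0.150·(-13.4−10) = -3.5100
  sulphur-dioxide contribution → 1.872 μm/a
  chloride contribution → 10.7 μm/a
  ⇒ r_corr(carbon steel) = 12.57 μm/a
ISO 9223 Table 2 (carbon steel): 1.3 < 12.6 ≤ 25 μm/a ⇒ C2

C2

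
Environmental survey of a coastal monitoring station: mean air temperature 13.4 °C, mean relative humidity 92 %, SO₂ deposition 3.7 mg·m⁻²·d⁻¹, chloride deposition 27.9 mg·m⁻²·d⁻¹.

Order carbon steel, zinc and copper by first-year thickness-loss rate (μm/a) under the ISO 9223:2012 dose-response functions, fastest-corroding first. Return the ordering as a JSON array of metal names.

["carbon steel", "copper", "zinc"]

carbon steel: T>10 °C ⇒ hinge -0.054·(13.4−10) = -0.1836
  Pd branch = 1.77·Pd^0.52·e^(0.02·RH+f) = 18.31 μm/a
  Sd branch = 0.102·Sd^0.62·e^(0.033·RH+0.04·T) = 28.59 μm/a
  sum: 18.31 + 28.59 → r_corr = 46.9 μm/a
zinc: f(T) = -0.071·(T−10) [T>10 °C] = -0.2414
  SO₂ term: 0.0129·3.7^0.44·exp(0.046·92-0.2414) = 1.241
  Cl⁻ term: 0.0175·27.9^0.57·exp(0.008·92+0.085·13.4) = 0.7609
  sum: 1.241 + 0.7609 → r_corr = 2.002 μm/a
copper: temperature factor f = -0.080·(3.4) = -0.2720
  SO₂ term: 0.0053·3.7^0.26·exp(0.059·92-0.2720) = 1.292
  Cl⁻ term: 0.01025·27.9^0.27·exp(0.036·92+0.049·13.4) = 1.332
  r_corr = 1.292 + 1.332 = 2.624 μm/a
Ordering by μm/a: carbon steel (46.9) > copper (2.62) > zinc (2)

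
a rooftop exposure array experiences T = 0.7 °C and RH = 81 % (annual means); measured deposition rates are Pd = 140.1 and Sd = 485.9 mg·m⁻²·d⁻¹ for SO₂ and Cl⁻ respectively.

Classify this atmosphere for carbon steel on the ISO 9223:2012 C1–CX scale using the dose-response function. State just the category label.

carbon steel: temperature factor f = +0.150·(-9.3) = -1.3950
  sulphur-dioxide contribution → 28.96 μm/a
  chloride contribution → 70.35 μm/a
  ⇒ r_corr(carbon steel) = 99.32 μm/a
99.3 μm/a falls in (80, 200] for carbon steel → category C5

C5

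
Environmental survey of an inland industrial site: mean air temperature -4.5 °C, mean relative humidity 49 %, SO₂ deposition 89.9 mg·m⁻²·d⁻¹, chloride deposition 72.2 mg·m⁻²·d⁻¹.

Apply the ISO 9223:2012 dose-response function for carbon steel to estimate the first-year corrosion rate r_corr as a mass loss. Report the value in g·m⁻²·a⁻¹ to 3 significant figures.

carbon steel: f(T) = +0.150·(T−10) [T≤10 °C] = -2.1750
  SO₂ term: 1.77·89.9^0.52·exp(0.02·49-2.1750) = 5.558
  Sd branch = 0.102·Sd^0.62·e^(0.033·RH+0.04·T) = 6.095 μm/a
  r_corr = 5.558 + 6.095 = 11.65 μm/a
Convert to mass loss: 11.65 μm/a × 7.85 g/cm³ = 91.48 g·m⁻²·a⁻¹

r_corr = 91.5 g·m⁻²·a⁻¹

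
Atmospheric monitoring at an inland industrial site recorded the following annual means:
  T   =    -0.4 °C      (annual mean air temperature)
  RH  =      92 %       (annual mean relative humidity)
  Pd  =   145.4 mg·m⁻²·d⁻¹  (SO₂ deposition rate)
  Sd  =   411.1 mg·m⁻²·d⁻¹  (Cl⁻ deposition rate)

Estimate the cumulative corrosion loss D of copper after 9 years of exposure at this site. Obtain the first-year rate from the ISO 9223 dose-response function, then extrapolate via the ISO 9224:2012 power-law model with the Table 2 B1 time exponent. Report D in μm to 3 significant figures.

D(9) = 11.2 μm

copper: f(T) = +0.126·(T−10) [T≤10 °C] = -1.3104
  SO₂ term: 0.0053·145.4^0.26·exp(0.059·92-1.3104) = 1.188
  Sd branch = 0.01025·Sd^0.27·e^(0.036·RH+0.049·T) = 1.401 μm/a
  r_corr = 1.188 + 1.401 = 2.589 μm/a
ISO 9224: D(t) = r_corr · t^b with b = 0.667 (copper, B1)
  D(9) = 2.589 × 9^0.667 = 2.589 × 4.33 = 11.21 μm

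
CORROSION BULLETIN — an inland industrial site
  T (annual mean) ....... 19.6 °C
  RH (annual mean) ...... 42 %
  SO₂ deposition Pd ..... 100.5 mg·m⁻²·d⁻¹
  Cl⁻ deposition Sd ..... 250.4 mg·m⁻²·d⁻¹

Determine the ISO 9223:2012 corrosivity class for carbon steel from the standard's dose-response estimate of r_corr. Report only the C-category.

carbon steel: temperature factor f = -0.054·(9.6) = -0.5184
  SO₂ term: 1.77·100.5^0.52·exp(0.02·42-0.5184) = 26.84
  Cl⁻ term: 0.102·250.4^0.62·exp(0.033·42+0.04·19.6) = 27.43
  r_corr = 26.84 + 27.43 = 54.27 μm/a
ISO 9223 Table 2 (carbon steel): 50 < 54.3 ≤ 80 μm/a ⇒ C4

C4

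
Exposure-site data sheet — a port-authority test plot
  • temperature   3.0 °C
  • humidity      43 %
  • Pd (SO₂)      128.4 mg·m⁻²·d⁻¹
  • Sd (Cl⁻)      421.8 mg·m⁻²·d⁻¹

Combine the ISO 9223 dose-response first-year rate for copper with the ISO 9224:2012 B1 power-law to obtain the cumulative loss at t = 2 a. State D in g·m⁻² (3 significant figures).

D(2) = 5.46 g·m⁻²

copper: f(T) = +0.126·(T−10) [T≤10 °C] = -0.8820
  Pd branch = 0.0053·Pd^0.26·e^(0.059·RH+f) = 0.09801 μm/a
  Sd branch = 0.01025·Sd^0.27·e^(0.036·RH+0.049·T) = 0.2855 μm/a
  sum: 0.09801 + 0.2855 → r_corr = 0.3835 μm/a
Long-term exponent b (ISO 9224 Table 2, B1) = 0.667
  D(2) = 0.3835 × 2^0.667 = 0.3835 × 1.588 = 0.6089 μm
  Mass loss = 0.6089 μm × 8.96 g/cm³ = 5.456 g·m⁻²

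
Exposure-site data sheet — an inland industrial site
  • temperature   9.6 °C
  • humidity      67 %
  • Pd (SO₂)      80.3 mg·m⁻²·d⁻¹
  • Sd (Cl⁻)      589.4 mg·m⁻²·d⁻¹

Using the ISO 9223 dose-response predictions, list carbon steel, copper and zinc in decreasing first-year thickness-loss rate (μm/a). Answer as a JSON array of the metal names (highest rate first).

carbon steel: T≤10 °C ⇒ hinge +0.150·(9.6−10) = -0.0600
  Pd branch = 1.77·Pd^0.52·e^(0.02·RH+f) = 62.28 μm/a
  Sd branch = 0.102·Sd^0.62·e^(0.033·RH+0.04·T) = 71.33 μm/a
  sum: 62.28 + 71.33 → r_corr = 133.6 μm/a
copper: T≤10 °C ⇒ hinge +0.126·(9.6−10) = -0.0504
  SO₂ term: 0.0053·80.3^0.26·exp(0.059·67-0.0504) = 0.8211
  Cl⁻ term: 0.01025·589.4^0.27·exp(0.036·67+0.049·9.6) = 1.025
  sum: 0.8211 + 1.025 → r_corr = 1.846 μm/a
zinc: T≤10 °C ⇒ hinge +0.038·(9.6−10) = -0.0152
  SO₂ term: 0.0129·80.3^0.44·exp(0.046·67-0.0152) = 1.908
  Cl⁻ term: 0.0175·589.4^0.57·exp(0.008·67+0.085·9.6) = 2.566
  r_corr = 1.908 + 2.566 = 4.474 μm/a
Ordering by μm/a: carbon steel (134) > zinc (4.47) > copper (1.85)

["carbon steel", "zinc", "copper"]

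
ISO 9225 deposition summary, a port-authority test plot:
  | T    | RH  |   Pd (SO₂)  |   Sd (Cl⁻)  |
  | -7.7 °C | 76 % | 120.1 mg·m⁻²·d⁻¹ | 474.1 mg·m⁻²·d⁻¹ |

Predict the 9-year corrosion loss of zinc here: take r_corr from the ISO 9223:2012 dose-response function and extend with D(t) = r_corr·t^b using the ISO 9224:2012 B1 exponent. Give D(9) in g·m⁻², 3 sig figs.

zinc: T≤10 °C ⇒ hinge +0.038·(-7.7−10) = -0.6726
  Pd branch = 0.0129·Pd^0.44·e^(0.046·RH+f) = 1.786 μm/a
  Sd branch = 0.0175·Sd^0.57·e^(0.008·RH+0.085·T) = 0.5599 μm/a
  r_corr = 1.786 + 0.5599 = 2.345 μm/a
Long-term exponent b (ISO 9224 Table 2, B1) = 0.813
  D(9) = 2.345 × 9^0.813 = 2.345 × 5.968 = 14 μm
  Mass loss = 14 μm × 7.14 g/cm³ = 99.94 g·m⁻²

D(9) = 99.9 g·m⁻²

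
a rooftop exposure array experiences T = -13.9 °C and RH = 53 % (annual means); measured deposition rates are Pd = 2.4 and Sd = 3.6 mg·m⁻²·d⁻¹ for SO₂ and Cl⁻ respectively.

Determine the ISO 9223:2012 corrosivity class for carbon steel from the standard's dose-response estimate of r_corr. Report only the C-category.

carbon steel: temperature factor f = +0.150·(-23.9) = -3.5850
  sulphur-dioxide contribution → 0.2234 μm/a
  chloride contribution → 0.7441 μm/a
  total first-year rate 0.9675 μm/a
ISO 9223 Table 2 (carbon steel): 0 < 0.967 ≤ 1.3 μm/a ⇒ C1

C1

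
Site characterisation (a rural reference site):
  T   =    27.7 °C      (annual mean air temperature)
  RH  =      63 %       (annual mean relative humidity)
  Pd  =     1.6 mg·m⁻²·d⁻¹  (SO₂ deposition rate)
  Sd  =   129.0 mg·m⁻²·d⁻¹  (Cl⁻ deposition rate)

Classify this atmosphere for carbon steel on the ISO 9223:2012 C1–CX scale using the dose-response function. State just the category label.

C4

carbon steel: temperature factor f = -0.054·(17.7) = -0.9558
  Pd branch = 1.77·Pd^0.52·e^(0.02·RH+f) = 3.064 μm/a
  Sd branch = 0.102·Sd^0.62·e^(0.033·RH+0.04·T) = 50.26 μm/a
  r_corr = 3.064 + 50.26 = 53.33 μm/a
ISO 9223 Table 2 (carbon steel): 50 < 53.3 ≤ 80 μm/a ⇒ C4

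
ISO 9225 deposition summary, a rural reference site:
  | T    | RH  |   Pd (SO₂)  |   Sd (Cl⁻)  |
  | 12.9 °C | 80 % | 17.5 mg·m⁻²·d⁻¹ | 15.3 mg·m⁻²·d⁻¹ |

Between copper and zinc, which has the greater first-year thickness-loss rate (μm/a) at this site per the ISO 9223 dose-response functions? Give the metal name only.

zinc

copper: T>10 °C ⇒ hinge -0.080·(12.9−10) = -0.2320
  sulphur-dioxide contribution → 0.9922 μm/a
  chloride contribution → 0.7176 μm/a
  ⇒ r_corr(copper) = 1.71 μm/a
zinc: T>10 °C ⇒ hinge -0.071·(12.9−10) = -0.2059
  sulphur-dioxide contribution → 1.467 μm/a
  chloride contribution → 0.4704 μm/a
  total first-year rate 1.937 μm/a
Ordering by μm/a: zinc (1.94) > copper (1.71)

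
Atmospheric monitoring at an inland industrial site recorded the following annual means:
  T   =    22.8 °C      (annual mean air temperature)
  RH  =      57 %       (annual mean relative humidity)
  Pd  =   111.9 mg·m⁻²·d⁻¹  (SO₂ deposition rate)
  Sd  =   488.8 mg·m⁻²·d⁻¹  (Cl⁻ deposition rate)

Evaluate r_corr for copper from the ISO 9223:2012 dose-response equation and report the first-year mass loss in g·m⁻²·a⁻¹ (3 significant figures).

r_corr = 13.3 g·m⁻²·a⁻¹

copper: T>10 °C ⇒ hinge -0.080·(22.8−10) = -1.0240
  SO₂ term: 0.0053·111.9^0.26·exp(0.059·57-1.0240) = 0.1874
  Cl⁻ term: 0.01025·488.8^0.27·exp(0.036·57+0.049·22.8) = 1.298
  sum: 0.1874 + 1.298 → r_corr = 1.485 μm/a
Convert to mass loss: 1.485 μm/a × 8.96 g/cm³ = 13.31 g·m⁻²·a⁻¹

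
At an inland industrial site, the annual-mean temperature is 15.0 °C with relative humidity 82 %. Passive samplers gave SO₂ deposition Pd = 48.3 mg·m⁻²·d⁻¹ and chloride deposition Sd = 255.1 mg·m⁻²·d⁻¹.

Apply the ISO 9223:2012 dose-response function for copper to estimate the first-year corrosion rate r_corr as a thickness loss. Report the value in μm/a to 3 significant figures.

r_corr = 3.06 μm/a

copper: T>10 °C ⇒ hinge -0.080·(15.0−10) = -0.4000
  SO₂ term: 0.0053·48.3^0.26·exp(0.059·82-0.4000) = 1.229
  Sd branch = 0.01025·Sd^0.27·e^(0.036·RH+0.049·T) = 1.827 μm/a
  r_corr = 1.229 + 1.827 = 3.056 μm/a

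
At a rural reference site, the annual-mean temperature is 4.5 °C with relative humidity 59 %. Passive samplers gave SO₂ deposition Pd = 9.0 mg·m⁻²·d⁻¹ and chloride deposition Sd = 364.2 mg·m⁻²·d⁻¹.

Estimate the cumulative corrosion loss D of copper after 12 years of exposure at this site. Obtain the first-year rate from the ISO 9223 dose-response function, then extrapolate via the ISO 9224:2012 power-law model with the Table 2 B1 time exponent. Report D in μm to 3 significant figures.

D(12) = 3.56 μm

copper: temperature factor f = +0.126·(-5.5) = -0.6930
  Pd branch = 0.0053·Pd^0.26·e^(0.059·RH+f) = 0.1525 μm/a
  Sd branch = 0.01025·Sd^0.27·e^(0.036·RH+0.049·T) = 0.5254 μm/a
  r_corr = 0.1525 + 0.5254 = 0.6779 μm/a
Long-term exponent b (ISO 9224 Table 2, B1) = 0.667
  D(12) = 0.6779 × 12^0.667 = 0.6779 × 5.246 = 3.556 μm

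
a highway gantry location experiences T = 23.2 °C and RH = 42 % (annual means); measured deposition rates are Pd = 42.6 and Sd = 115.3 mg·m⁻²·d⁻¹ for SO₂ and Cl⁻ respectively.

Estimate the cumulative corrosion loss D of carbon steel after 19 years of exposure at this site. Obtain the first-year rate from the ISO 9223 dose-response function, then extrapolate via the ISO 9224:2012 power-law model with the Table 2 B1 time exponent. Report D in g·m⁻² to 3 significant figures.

D(19) = 1.23e+03 g·m⁻²

carbon steel: temperature factor f = -0.054·(13.2) = -0.7128
  SO₂ term: 1.77·42.6^0.52·exp(0.02·42-0.7128) = 14.14
  Cl⁻ term: 0.102·115.3^0.62·exp(0.033·42+0.04·23.2) = 19.58
  r_corr = 14.14 + 19.58 = 33.73 μm/a
Power-law: D(19) = r_corr · 19^0.523
  D(19) = 33.73 × 19^0.523 = 33.73 × 4.664 = 157.3 μm
  Mass loss = 157.3 μm × 7.85 g/cm³ = 1235 g·m⁻²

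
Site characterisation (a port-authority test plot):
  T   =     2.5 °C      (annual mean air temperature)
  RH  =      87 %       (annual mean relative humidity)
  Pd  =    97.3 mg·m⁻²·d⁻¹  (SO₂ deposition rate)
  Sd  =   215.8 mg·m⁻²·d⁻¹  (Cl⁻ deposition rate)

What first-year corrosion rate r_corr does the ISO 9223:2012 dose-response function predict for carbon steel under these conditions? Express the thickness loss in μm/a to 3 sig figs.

carbon steel: T≤10 °C ⇒ hinge +0.150·(2.5−10) = -1.1250
  Pd branch = 1.77·Pd^0.52·e^(0.02·RH+f) = 35.39 μm/a
  Sd branch = 0.102·Sd^0.62·e^(0.033·RH+0.04·T) = 55.72 μm/a
  sum: 35.39 + 55.72 → r_corr = 91.11 μm/a

r_corr = 91.1 μm/a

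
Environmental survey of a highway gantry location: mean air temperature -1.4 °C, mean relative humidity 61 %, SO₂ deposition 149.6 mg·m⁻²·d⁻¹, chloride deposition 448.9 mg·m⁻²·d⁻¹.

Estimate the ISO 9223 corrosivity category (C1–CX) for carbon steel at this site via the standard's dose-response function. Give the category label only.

carbon steel: temperature factor f = +0.150·(-11.4) = -1.7100
  SO₂ term: 1.77·149.6^0.52·exp(0.02·61-1.7100) = 14.66
  Cl⁻ term: 0.102·448.9^0.62·exp(0.033·61+0.04·-1.4) = 31.83
  r_corr = 14.66 + 31.83 = 46.49 μm/a
Category bounds: 25…50 μm/a bracket r_corr ⇒ C3

C3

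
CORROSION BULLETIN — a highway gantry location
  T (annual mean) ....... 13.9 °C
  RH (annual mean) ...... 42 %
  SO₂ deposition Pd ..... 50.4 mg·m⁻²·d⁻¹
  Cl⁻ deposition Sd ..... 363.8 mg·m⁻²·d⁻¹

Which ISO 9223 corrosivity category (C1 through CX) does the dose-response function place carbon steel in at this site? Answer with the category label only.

carbon steel: T>10 °C ⇒ hinge -0.054·(13.9−10) = -0.2106
  sulphur-dioxide contribution → 25.5 μm/a
  chloride contribution → 27.53 μm/a
  ⇒ r_corr(carbon steel) = 53.03 μm/a
ISO 9223 Table 2 (carbon steel): 50 < 53 ≤ 80 μm/a ⇒ C4

C4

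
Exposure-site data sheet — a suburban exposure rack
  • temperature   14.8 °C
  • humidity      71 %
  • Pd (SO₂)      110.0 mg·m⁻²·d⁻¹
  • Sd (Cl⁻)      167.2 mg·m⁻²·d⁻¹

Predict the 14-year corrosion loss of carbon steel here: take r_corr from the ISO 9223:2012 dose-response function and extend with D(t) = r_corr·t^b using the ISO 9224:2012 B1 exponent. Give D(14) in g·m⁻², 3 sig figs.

carbon steel: f(T) = -0.054·(T−10) [T>10 °C] = -0.2592
  sulphur-dioxide contribution → 65.11 μm/a
  chloride contribution → 45.88 μm/a
  ⇒ r_corr(carbon steel) = 111 μm/a
ISO 9224: D(t) = r_corr · t^b with b = 0.523 (carbon steel, B1)
  D(14) = 111 × 14^0.523 = 111 × 3.976 = 441.3 μm
  Mass loss = 441.3 μm × 7.85 g/cm³ = 3464 g·m⁻²

D(14) = 3.46e+03 g·m⁻²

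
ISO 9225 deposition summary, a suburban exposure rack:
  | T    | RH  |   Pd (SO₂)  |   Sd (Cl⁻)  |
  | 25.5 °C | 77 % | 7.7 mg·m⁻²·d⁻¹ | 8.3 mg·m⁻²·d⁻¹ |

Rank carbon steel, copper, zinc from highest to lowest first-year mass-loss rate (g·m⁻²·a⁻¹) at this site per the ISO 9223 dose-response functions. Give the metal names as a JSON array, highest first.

carbon steel: f(T) = -0.054·(T−10) [T>10 °C] = -0.8370
  SO₂ term: 1.77·7.7^0.52·exp(0.02·77-0.8370) = 10.33
  Sd branch = 0.102·Sd^0.62·e^(0.033·RH+0.04·T) = 13.33 μm/a
  sum: 10.33 + 13.33 → r_corr = 23.67 μm/a
  mass loss = 23.67 μm/a × 7.85 g/cm³ = 185.8 g·m⁻²·a⁻¹
copper: f(T) = -0.080·(T−10) [T>10 °C] = -1.2400
  SO₂ term: 0.0053·7.7^0.26·exp(0.059·77-1.2400) = 0.245
  Cl⁻ term: 0.01025·8.3^0.27·exp(0.036·77+0.049·25.5) = 1.012
  sum: 0.245 + 1.012 → r_corr = 1.258 μm/a
  mass loss = 1.258 μm/a × 8.96 g/cm³ = 11.27 g·m⁻²·a⁻¹
zinc: f(T) = -0.071·(T−10) [T>10 °C] = -1.1005
  SO₂ term: 0.0129·7.7^0.44·exp(0.046·77-1.1005) = 0.3639
  Sd branch = 0.0175·Sd^0.57·e^(0.008·RH+0.085·T) = 0.9457 μm/a
  r_corr = 0.3639 + 0.9457 = 1.31 μm/a
  mass loss = 1.31 μm/a × 7.14 g/cm³ = 9.351 g·m⁻²·a⁻¹
Ordering by g·m⁻²·a⁻¹: carbon steel (186) > copper (11.3) > zinc (9.35)

["carbon steel", "copper", "zinc"]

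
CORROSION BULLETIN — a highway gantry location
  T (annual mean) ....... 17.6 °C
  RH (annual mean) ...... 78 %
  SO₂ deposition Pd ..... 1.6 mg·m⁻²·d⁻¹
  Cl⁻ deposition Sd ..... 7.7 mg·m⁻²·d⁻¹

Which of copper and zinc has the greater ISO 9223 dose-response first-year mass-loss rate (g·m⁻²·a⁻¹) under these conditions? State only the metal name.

copper

copper: f(T) = -0.080·(T−10) [T>10 °C] = -0.6080
  Pd branch = 0.0053·Pd^0.26·e^(0.059·RH+f) = 0.325 μm/a
  Cl⁻ term: 0.01025·7.7^0.27·exp(0.036·78+0.049·17.6) = 0.6984
  r_corr = 0.325 + 0.6984 = 1.023 μm/a
  mass loss = 1.023 μm/a × 8.96 g/cm³ = 9.17 g·m⁻²·a⁻¹
zinc: temperature factor f = -0.071·(7.6) = -0.5396
  SO₂ term: 0.0129·1.6^0.44·exp(0.046·78-0.5396) = 0.3344
  Cl⁻ term: 0.0175·7.7^0.57·exp(0.008·78+0.085·17.6) = 0.4667
  sum: 0.3344 + 0.4667 → r_corr = 0.8011 μm/a
  mass loss = 0.8011 μm/a × 7.14 g/cm³ = 5.72 g·m⁻²·a⁻¹
Ordering by g·m⁻²·a⁻¹: copper (9.17) > zinc (5.72)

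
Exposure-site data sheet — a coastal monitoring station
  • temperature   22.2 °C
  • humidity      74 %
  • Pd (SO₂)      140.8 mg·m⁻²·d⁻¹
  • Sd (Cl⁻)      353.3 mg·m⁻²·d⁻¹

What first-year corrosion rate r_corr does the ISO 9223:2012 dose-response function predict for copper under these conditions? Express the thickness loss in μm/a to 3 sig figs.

r_corr = 2.70 μm/a

copper: T>10 °C ⇒ hinge -0.080·(22.2−10) = -0.9760
  sulphur-dioxide contribution → 0.5691 μm/a
  chloride contribution → 2.129 μm/a
  ⇒ r_corr(copper) = 2.698 μm/a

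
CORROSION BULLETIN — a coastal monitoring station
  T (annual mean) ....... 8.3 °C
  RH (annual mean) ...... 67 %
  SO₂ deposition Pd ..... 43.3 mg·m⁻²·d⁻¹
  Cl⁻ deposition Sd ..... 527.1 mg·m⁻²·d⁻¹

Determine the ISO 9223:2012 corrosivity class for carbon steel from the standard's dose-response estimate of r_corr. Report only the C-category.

carbon steel: f(T) = +0.150·(T−10) [T≤10 °C] = -0.2550
  sulphur-dioxide contribution → 37.17 μm/a
  chloride contribution → 63.18 μm/a
  ⇒ r_corr(carbon steel) = 100.3 μm/a
100 μm/a falls in (80, 200] for carbon steel → category C5

C5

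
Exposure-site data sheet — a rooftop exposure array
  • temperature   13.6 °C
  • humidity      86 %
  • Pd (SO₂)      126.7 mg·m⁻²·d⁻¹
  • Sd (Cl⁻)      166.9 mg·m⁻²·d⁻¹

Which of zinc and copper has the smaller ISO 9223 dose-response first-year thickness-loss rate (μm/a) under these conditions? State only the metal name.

copper

zinc: temperature factor f = -0.071·(3.6) = -0.2556
  Pd branch = 0.0129·Pd^0.44·e^(0.046·RH+f) = 4.394 μm/a
  Sd branch = 0.0175·Sd^0.57·e^(0.008·RH+0.085·T) = 2.045 μm/a
  sum: 4.394 + 2.045 → r_corr = 6.439 μm/a
copper: f(T) = -0.080·(T−10) [T>10 °C] = -0.2880
  SO₂ term: 0.0053·126.7^0.26·exp(0.059·86-0.2880) = 2.236
  Sd branch = 0.01025·Sd^0.27·e^(0.036·RH+0.049·T) = 1.757 μm/a
  r_corr = 2.236 + 1.757 = 3.993 μm/a
Ordering by μm/a: zinc (6.44) > copper (3.99)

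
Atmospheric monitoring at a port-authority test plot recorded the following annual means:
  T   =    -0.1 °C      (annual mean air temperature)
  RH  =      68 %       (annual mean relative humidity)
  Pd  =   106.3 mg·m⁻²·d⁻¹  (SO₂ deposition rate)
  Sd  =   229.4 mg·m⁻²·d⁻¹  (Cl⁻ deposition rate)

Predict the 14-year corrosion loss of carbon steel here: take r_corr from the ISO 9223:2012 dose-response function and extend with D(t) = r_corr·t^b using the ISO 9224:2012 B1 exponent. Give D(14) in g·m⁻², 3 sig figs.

D(14) = 1.41e+03 g·m⁻²

carbon steel: T≤10 °C ⇒ hinge +0.150·(-0.1−10) = -1.5150
  Pd branch = 1.77·Pd^0.52·e^(0.02·RH+f) = 17.16 μm/a
  Sd branch = 0.102·Sd^0.62·e^(0.033·RH+0.04·T) = 27.86 μm/a
  r_corr = 17.16 + 27.86 = 45.02 μm/a
ISO 9224: D(t) = r_corr · t^b with b = 0.523 (carbon steel, B1)
  D(14) = 45.02 × 14^0.523 = 45.02 × 3.976 = 179 μm
  Mass loss = 179 μm × 7.85 g/cm³ = 1405 g·m⁻²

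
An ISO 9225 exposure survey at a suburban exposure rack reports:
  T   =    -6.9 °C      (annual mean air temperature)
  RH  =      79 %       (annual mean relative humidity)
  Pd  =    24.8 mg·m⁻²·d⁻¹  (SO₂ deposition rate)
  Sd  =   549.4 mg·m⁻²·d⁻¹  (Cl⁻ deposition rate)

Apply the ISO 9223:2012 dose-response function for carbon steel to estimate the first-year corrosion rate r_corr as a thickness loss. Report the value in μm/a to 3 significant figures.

carbon steel: f(T) = +0.150·(T−10) [T≤10 °C] = -2.5350
  Pd branch = 1.77·Pd^0.52·e^(0.02·RH+f) = 3.617 μm/a
  Sd branch = 0.102·Sd^0.62·e^(0.033·RH+0.04·T) = 52.44 μm/a
  sum: 3.617 + 52.44 → r_corr = 56.06 μm/a

r_corr = 56.1 μm/a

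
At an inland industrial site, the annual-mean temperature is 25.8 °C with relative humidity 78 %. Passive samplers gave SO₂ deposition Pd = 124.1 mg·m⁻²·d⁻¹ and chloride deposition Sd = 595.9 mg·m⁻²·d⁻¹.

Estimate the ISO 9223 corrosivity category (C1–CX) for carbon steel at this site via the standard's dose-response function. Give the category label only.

CX

carbon steel: f(T) = -0.054·(T−10) [T>10 °C] = -0.8532
  SO₂ term: 1.77·124.1^0.52·exp(0.02·78-0.8532) = 44.02
  Cl⁻ term: 0.102·595.9^0.62·exp(0.033·78+0.04·25.8) = 197.4
  r_corr = 44.02 + 197.4 = 241.4 μm/a
Category bounds: 200…700 μm/a bracket r_corr ⇒ CX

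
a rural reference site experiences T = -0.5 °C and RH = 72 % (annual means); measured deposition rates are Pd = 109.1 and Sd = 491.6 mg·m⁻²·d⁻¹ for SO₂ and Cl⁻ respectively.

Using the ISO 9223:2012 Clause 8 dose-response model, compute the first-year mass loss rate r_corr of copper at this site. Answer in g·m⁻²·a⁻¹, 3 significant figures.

r_corr = 9.38 g·m⁻²·a⁻¹

copper: temperature factor f = +0.126·(-10.5) = -1.3230
  sulphur-dioxide contribution → 0.3345 μm/a
  chloride contribution → 0.712 μm/a
  ⇒ r_corr(copper) = 1.047 μm/a
Convert to mass loss: 1.047 μm/a × 8.96 g/cm³ = 9.377 g·m⁻²·a⁻¹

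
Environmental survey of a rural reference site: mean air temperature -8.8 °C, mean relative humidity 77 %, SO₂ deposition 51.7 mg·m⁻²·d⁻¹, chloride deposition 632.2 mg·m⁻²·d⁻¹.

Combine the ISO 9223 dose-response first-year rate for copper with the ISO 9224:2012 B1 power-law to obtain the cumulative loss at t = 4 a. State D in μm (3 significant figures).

copper: f(T) = +0.126·(T−10) [T≤10 °C] = -2.3688
  Pd branch = 0.0053·Pd^0.26·e^(0.059·RH+f) = 0.13 μm/a
  Cl⁻ term: 0.01025·632.2^0.27·exp(0.036·77+0.049·-8.8) = 0.6075
  sum: 0.13 + 0.6075 → r_corr = 0.7375 μm/a
ISO 9224: D(t) = r_corr · t^b with b = 0.667 (copper, B1)
  D(4) = 0.7375 × 4^0.667 = 0.7375 × 2.521 = 1.859 μm

D(4) = 1.86 μm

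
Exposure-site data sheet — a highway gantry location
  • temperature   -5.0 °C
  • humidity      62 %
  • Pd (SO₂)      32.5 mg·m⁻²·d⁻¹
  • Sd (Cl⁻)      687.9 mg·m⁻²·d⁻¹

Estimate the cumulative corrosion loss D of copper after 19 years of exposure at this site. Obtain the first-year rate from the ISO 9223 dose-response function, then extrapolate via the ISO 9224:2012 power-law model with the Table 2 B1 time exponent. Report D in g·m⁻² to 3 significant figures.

copper: f(T) = +0.126·(T−10) [T≤10 °C] = -1.8900
  Pd branch = 0.0053·Pd^0.26·e^(0.059·RH+f) = 0.07677 μm/a
  Sd branch = 0.01025·Sd^0.27·e^(0.036·RH+0.049·T) = 0.4363 μm/a
  r_corr = 0.07677 + 0.4363 = 0.5131 μm/a
Long-term exponent b (ISO 9224 Table 2, B1) = 0.667
  D(19) = 0.5131 × 19^0.667 = 0.5131 × 7.127 = 3.657 μm
  Mass loss = 3.657 μm × 8.96 g/cm³ = 32.77 g·m⁻²

D(19) = 32.8 g·m⁻²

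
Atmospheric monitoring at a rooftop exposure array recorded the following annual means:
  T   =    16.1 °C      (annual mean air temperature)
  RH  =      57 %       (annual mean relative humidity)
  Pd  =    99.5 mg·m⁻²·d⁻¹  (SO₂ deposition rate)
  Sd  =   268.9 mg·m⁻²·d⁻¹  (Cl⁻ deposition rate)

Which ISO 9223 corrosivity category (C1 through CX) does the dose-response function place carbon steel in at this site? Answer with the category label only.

carbon steel: f(T) = -0.054·(T−10) [T>10 °C] = -0.3294
  SO₂ term: 1.77·99.5^0.52·exp(0.02·57-0.3294) = 43.54
  Sd branch = 0.102·Sd^0.62·e^(0.033·RH+0.04·T) = 40.88 μm/a
  r_corr = 43.54 + 40.88 = 84.42 μm/a
Category bounds: 80…200 μm/a bracket r_corr ⇒ C5

C5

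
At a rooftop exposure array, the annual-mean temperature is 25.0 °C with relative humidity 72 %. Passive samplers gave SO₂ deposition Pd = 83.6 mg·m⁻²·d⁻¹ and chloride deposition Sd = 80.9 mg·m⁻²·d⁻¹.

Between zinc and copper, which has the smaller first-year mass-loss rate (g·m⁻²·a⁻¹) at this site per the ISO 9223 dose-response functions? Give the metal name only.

copper

zinc: T>10 °C ⇒ hinge -0.071·(25.0−10) = -1.0650
  Pd branch = 0.0129·Pd^0.44·e^(0.046·RH+f) = 0.8555 μm/a
  Sd branch = 0.0175·Sd^0.57·e^(0.008·RH+0.085·T) = 3.189 μm/a
  r_corr = 0.8555 + 3.189 = 4.044 μm/a
  mass loss = 4.044 μm/a × 7.14 g/cm³ = 28.87 g·m⁻²·a⁻¹
copper: f(T) = -0.080·(T−10) [T>10 °C] = -1.2000
  Pd branch = 0.0053·Pd^0.26·e^(0.059·RH+f) = 0.353 μm/a
  Cl⁻ term: 0.01025·80.9^0.27·exp(0.036·72+0.049·25.0) = 1.526
  sum: 0.353 + 1.526 → r_corr = 1.879 μm/a
  mass loss = 1.879 μm/a × 8.96 g/cm³ = 16.84 g·m⁻²·a⁻¹
Ordering by g·m⁻²·a⁻¹: zinc (28.9) > copper (16.8)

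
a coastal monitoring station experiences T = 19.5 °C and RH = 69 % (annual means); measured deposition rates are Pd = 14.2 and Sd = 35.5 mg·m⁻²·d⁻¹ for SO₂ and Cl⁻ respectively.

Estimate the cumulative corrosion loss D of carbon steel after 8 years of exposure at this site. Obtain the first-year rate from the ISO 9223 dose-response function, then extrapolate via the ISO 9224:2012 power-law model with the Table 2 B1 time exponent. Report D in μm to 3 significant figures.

D(8) = 109 μm

carbon steel: T>10 °C ⇒ hinge -0.054·(19.5−10) = -0.5130
  sulphur-dioxide contribution → 16.74 μm/a
  chloride contribution → 19.83 μm/a
  total first-year rate 36.57 μm/a
ISO 9224: D(t) = r_corr · t^b with b = 0.523 (carbon steel, B1)
  D(8) = 36.57 × 8^0.523 = 36.57 × 2.967 = 108.5 μm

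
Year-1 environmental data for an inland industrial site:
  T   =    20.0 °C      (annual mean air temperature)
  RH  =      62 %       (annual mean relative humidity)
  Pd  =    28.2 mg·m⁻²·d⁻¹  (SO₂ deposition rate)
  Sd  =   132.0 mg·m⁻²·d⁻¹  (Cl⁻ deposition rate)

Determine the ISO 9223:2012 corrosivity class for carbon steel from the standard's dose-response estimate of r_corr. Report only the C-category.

carbon steel: T>10 °C ⇒ hinge -0.054·(20.0−10) = -0.5400
  sulphur-dioxide contribution → 20.24 μm/a
  chloride contribution → 36.25 μm/a
  ⇒ r_corr(carbon steel) = 56.49 μm/a
ISO 9223 Table 2 (carbon steel): 50 < 56.5 ≤ 80 μm/a ⇒ C4

C4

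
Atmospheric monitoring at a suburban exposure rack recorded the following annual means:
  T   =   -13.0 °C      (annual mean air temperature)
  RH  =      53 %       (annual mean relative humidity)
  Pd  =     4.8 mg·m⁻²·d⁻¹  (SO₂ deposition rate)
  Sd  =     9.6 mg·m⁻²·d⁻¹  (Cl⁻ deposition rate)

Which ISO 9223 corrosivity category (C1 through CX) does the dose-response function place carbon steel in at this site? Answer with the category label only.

C2

carbon steel: T≤10 °C ⇒ hinge +0.150·(-13.0−10) = -3.4500
  sulphur-dioxide contribution → 0.3667 μm/a
  chloride contribution → 1.417 μm/a
  total first-year rate 1.784 μm/a
ISO 9223 Table 2 (carbon steel): 1.3 < 1.78 ≤ 25 μm/a ⇒ C2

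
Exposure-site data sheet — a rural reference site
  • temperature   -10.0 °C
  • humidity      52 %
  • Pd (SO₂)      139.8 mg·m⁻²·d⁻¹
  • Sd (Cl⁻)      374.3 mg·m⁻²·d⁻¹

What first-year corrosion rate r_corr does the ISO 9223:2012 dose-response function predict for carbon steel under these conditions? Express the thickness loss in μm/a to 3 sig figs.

r_corr = 18.2 μm/a

carbon steel: T≤10 °C ⇒ hinge +0.150·(-10.0−10) = -3.0000
  sulphur-dioxide contribution → 3.254 μm/a
  chloride contribution → 14.98 μm/a
  ⇒ r_corr(carbon steel) = 18.23 μm/a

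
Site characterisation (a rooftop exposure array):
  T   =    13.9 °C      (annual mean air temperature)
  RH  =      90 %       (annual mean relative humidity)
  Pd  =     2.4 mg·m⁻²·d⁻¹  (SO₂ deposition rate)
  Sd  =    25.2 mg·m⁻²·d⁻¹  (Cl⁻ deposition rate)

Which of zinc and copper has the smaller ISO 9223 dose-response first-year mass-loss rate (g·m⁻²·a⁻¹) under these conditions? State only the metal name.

zinc: temperature factor f = -0.071·(3.9) = -0.2769
  sulphur-dioxide contribution → 0.9028 μm/a
  chloride contribution → 0.7373 μm/a
  total first-year rate 1.64 μm/a
  mass loss = 1.64 μm/a × 7.14 g/cm³ = 11.71 g·m⁻²·a⁻¹
copper: T>10 °C ⇒ hinge -0.080·(13.9−10) = -0.3120
  sulphur-dioxide contribution → 0.9857 μm/a
  chloride contribution → 1.236 μm/a
  ⇒ r_corr(copper) = 2.222 μm/a
  mass loss = 2.222 μm/a × 8.96 g/cm³ = 19.91 g·m⁻²·a⁻¹
Ordering by g·m⁻²·a⁻¹: copper (19.9) > zinc (11.7)

zinc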